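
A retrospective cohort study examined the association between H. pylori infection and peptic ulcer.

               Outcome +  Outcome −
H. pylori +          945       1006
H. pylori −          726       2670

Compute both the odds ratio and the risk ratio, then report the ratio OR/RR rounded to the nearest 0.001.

1.525

Cells: a = 945, b = 1006, c = 726, d = 2670.
OR = (945·2670)/(1006·726) = 2523150/730356 = 3.45469
Risk in exposed = 945/1951 = 0.48437; risk in unexposed = 726/3396 = 0.21378; RR = 2.26572
OR/RR = 3.45469 / 2.26572 = 1.52476
The outcome is not rare, so the OR lies further from 1 than the RR.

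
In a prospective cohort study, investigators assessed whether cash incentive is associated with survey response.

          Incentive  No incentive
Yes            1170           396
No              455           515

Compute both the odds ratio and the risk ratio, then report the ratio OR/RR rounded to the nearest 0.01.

2.02

Reading the table with exposure as columns: a = 1170 (Incentive, case), b = 455 (Incentive, non-case), c = 396 (No incentive, case), d = 515.
OR = (1170·515)/(455·396) = 602550/180180 = 3.34416
Risk in exposed = 1170/1625 = 0.72000; risk in unexposed = 396/911 = 0.43469; RR = 1.65636
OR/RR = 3.34416 / 1.65636 = 2.01897
The outcome is not rare, so the OR lies further from 1 than the RR.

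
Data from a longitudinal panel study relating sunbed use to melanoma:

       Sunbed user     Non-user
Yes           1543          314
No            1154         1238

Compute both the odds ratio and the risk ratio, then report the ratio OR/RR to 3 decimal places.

1.864

Reading the table with exposure as columns: a = 1543 (Sunbed user, case), b = 1154 (Sunbed user, non-case), c = 314 (Non-user, case), d = 1238.
OR = (1543·1238)/(1154·314) = 1910234/362356 = 5.27171
Risk in exposed = 1543/2697 = 0.57212; risk in unexposed = 314/1552 = 0.20232; RR = 2.82779
OR/RR = 5.27171 / 2.82779 = 1.86425
The outcome is not rare, so the OR lies further from 1 than the RR.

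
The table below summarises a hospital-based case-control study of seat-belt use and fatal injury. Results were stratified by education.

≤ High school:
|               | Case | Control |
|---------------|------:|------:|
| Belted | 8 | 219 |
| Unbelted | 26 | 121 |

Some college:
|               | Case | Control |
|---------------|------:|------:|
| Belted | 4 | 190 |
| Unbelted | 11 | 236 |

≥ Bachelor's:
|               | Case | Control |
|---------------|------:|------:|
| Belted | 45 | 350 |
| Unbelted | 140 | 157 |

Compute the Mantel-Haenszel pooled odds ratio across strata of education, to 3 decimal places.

0.165

OR_MH = Σ(aᵢdᵢ/nᵢ) / Σ(bᵢcᵢ/nᵢ), where nᵢ is the stratum total.
Stratum 1 (≤ High school): n = 374; a·d/n = 8·121/374 = 2.5882; b·c/n = 219·26/374 = 15.2246
Stratum 2 (Some college): n = 441; a·d/n = 4·236/441 = 2.1406; b·c/n = 190·11/441 = 4.7392
Stratum 3 (≥ Bachelor's): n = 692; a·d/n = 45·157/692 = 10.2095; b·c/n = 350·140/692 = 70.8092
OR_MH = (2.5882 + 2.1406 + 10.2095) / (15.2246 + 4.7392 + 70.8092) = 14.9384 / 90.7731 = 0.16457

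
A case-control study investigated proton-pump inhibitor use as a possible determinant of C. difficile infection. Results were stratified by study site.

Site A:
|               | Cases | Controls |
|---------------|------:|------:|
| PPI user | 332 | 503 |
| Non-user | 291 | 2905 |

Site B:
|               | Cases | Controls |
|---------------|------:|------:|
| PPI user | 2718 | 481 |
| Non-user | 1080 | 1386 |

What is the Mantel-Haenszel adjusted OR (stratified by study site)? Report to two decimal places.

OR_MH = Σ(aᵢdᵢ/nᵢ) / Σ(bᵢcᵢ/nᵢ), where nᵢ is the stratum total.
Stratum 1 (Site A): n = 4031; a·d/n = 332·2905/4031 = 239.2607; b·c/n = 503·291/4031 = 36.3118
Stratum 2 (Site B): n = 5665; a·d/n = 2718·1386/5665 = 664.9864; b·c/n = 481·1080/5665 = 91.6999
OR_MH = (239.2607 + 664.9864) / (36.3118 + 91.6999) = 904.2471 / 128.0117 = 7.06378

7.06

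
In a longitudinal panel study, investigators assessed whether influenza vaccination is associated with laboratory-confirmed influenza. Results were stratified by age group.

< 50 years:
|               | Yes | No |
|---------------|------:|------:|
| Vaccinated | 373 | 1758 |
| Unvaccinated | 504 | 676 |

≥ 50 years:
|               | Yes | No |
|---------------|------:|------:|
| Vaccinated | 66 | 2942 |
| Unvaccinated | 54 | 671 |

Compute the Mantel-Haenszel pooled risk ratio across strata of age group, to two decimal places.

RR_MH = Σ(aᵢ·n₀ᵢ/nᵢ) / Σ(cᵢ·n₁ᵢ/nᵢ), with n₁ᵢ = aᵢ+bᵢ (exposed), n₀ᵢ = cᵢ+dᵢ (unexposed), nᵢ = n₁ᵢ+n₀ᵢ.
Stratum 1 (< 50 years): n₁ = 2131, n₀ = 1180, n = 3311; a·n₀/n = 373·1180/3311 = 132.9326; c·n₁/n = 504·2131/3311 = 324.3805
Stratum 2 (≥ 50 years): n₁ = 3008, n₀ = 725, n = 3733; a·n₀/n = 66·725/3733 = 12.8181; c·n₁/n = 54·3008/3733 = 43.5125
RR_MH = (132.9326 + 12.8181) / (324.3805 + 43.5125) = 145.7508 / 367.8930 = 0.39618

0.40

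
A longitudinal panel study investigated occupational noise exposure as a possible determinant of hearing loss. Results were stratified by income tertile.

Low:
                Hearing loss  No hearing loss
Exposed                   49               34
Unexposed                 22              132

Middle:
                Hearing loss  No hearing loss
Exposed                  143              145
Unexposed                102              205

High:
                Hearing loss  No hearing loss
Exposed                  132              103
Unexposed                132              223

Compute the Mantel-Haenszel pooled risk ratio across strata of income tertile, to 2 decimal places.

1.69

RR_MH = Σ(aᵢ·n₀ᵢ/nᵢ) / Σ(cᵢ·n₁ᵢ/nᵢ), with n₁ᵢ = aᵢ+bᵢ (exposed), n₀ᵢ = cᵢ+dᵢ (unexposed), nᵢ = n₁ᵢ+n₀ᵢ.
Stratum 1 (Low): n₁ = 83, n₀ = 154, n = 237; a·n₀/n = 49·154/237 = 31.8397; c·n₁/n = 22·83/237 = 7.7046
Stratum 2 (Middle): n₁ = 288, n₀ = 307, n = 595; a·n₀/n = 143·307/595 = 73.7832; c·n₁/n = 102·288/595 = 49.3714
Stratum 3 (High): n₁ = 235, n₀ = 355, n = 590; a·n₀/n = 132·355/590 = 79.4237; c·n₁/n = 132·235/590 = 52.5763
RR_MH = (31.8397 + 73.7832 + 79.4237) / (7.7046 + 49.3714 + 52.5763) = 185.0466 / 109.6523 = 1.68758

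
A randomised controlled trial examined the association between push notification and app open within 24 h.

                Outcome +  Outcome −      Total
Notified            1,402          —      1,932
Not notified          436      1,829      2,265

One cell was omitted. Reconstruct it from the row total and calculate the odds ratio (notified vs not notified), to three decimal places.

11.097

The missing cell is in the exposed row: 1932 − 1402 = 530.
So a = 1402, b = 530, c = 436, d = 1829.
OR = (a·d)/(b·c) = (1402 × 1829) / (530 × 436) = 2564258 / 231080 = 11.09684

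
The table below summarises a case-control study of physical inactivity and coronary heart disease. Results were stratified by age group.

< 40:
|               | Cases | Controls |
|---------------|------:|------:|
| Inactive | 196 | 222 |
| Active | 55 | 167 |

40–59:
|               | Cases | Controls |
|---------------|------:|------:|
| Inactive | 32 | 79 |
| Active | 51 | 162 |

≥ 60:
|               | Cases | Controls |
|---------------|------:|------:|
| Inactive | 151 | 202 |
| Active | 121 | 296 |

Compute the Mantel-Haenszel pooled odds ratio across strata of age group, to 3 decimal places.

1.979

OR_MH = Σ(aᵢdᵢ/nᵢ) / Σ(bᵢcᵢ/nᵢ), where nᵢ is the stratum total.
Stratum 1 (< 40): n = 640; a·d/n = 196·167/640 = 51.1437; b·c/n = 222·55/640 = 19.0781
Stratum 2 (40–59): n = 324; a·d/n = 32·162/324 = 16.0000; b·c/n = 79·51/324 = 12.4352
Stratum 3 (≥ 60): n = 770; a·d/n = 151·296/770 = 58.0468; b·c/n = 202·121/770 = 31.7429
OR_MH = (51.1437 + 16.0000 + 58.0468) / (19.0781 + 12.4352 + 31.7429) = 125.1905 / 63.2562 = 1.97910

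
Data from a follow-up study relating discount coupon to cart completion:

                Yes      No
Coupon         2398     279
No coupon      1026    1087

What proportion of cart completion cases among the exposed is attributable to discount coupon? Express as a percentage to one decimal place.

45.8

Cells: a = 2398, b = 279, c = 1026, d = 1087.
Risk in exposed = 2398/2677 = 0.89578; risk in unexposed = 1026/2113 = 0.48557.
RR = 0.89578/0.48557 = 1.84482
AR% = (RR − 1)/RR × 100 = (1.84482 − 1)/1.84482 × 100 = 45.7940%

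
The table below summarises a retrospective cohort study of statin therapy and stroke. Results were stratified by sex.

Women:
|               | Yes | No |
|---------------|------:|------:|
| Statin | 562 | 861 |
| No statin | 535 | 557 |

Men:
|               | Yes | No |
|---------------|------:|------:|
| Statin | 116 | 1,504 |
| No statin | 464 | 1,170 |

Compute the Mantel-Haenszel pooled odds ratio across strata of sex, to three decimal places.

0.418

OR_MH = Σ(aᵢdᵢ/nᵢ) / Σ(bᵢcᵢ/nᵢ), where nᵢ is the stratum total.
Stratum 1 (Women): n = 2515; a·d/n = 562·557/2515 = 124.4668; b·c/n = 861·535/2515 = 183.1551
Stratum 2 (Men): n = 3254; a·d/n = 116·1170/3254 = 41.7087; b·c/n = 1504·464/3254 = 214.4610
OR_MH = (124.4668 + 41.7087) / (183.1551 + 214.4610) = 166.1755 / 397.6160 = 0.41793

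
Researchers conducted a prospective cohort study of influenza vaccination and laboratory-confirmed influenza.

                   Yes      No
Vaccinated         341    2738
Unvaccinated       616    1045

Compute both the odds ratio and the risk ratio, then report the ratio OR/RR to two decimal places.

Cells: a = 341, b = 2738, c = 616, d = 1045.
OR = (341·1045)/(2738·616) = 356345/1686608 = 0.21128
Risk in exposed = 341/3079 = 0.11075; risk in unexposed = 616/1661 = 0.37086; RR = 0.29863
OR/RR = 0.21128 / 0.29863 = 0.70749
The outcome is not rare, so the OR lies further from 1 than the RR.

0.71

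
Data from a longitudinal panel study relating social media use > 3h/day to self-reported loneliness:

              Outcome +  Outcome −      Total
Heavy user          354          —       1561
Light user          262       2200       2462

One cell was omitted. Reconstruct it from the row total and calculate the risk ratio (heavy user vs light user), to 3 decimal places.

2.131

The missing cell is in the exposed row: 1561 − 354 = 1207.
So a = 354, b = 1207, c = 262, d = 2200.
RR = [a/(a+b)] / [c/(c+d)] = (354/1561) / (262/2462) = 0.22678/0.10642 = 2.13102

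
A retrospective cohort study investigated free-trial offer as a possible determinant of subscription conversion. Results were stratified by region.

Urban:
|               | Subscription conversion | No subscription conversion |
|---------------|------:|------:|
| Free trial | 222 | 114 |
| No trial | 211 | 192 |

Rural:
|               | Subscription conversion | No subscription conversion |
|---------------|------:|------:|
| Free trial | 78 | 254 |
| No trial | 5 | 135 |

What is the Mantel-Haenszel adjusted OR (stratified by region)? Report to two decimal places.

OR_MH = Σ(aᵢdᵢ/nᵢ) / Σ(bᵢcᵢ/nᵢ), where nᵢ is the stratum total.
Stratum 1 (Urban): n = 739; a·d/n = 222·192/739 = 57.6779; b·c/n = 114·211/739 = 32.5494
Stratum 2 (Rural): n = 472; a·d/n = 78·135/472 = 22.3093; b·c/n = 254·5/472 = 2.6907
OR_MH = (57.6779 + 22.3093) / (32.5494 + 2.6907) = 79.9873 / 35.2401 = 2.26978

2.27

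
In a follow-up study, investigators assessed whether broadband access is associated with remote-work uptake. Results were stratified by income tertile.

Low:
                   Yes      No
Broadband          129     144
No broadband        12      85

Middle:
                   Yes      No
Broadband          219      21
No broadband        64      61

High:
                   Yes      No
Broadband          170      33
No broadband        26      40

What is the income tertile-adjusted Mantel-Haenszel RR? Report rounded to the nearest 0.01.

RR_MH = Σ(aᵢ·n₀ᵢ/nᵢ) / Σ(cᵢ·n₁ᵢ/nᵢ), with n₁ᵢ = aᵢ+bᵢ (exposed), n₀ᵢ = cᵢ+dᵢ (unexposed), nᵢ = n₁ᵢ+n₀ᵢ.
Stratum 1 (Low): n₁ = 273, n₀ = 97, n = 370; a·n₀/n = 129·97/370 = 33.8189; c·n₁/n = 12·273/370 = 8.8541
Stratum 2 (Middle): n₁ = 240, n₀ = 125, n = 365; a·n₀/n = 219·125/365 = 75.0000; c·n₁/n = 64·240/365 = 42.0822
Stratum 3 (High): n₁ = 203, n₀ = 66, n = 269; a·n₀/n = 170·66/269 = 41.7100; c·n₁/n = 26·203/269 = 19.6208
RR_MH = (33.8189 + 75.0000 + 41.7100) / (8.8541 + 42.0822 + 19.6208) = 150.5290 / 70.5571 = 2.13344

2.13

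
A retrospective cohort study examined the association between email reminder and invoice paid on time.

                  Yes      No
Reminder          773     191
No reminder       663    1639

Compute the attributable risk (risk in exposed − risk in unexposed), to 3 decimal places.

0.514

Cells: a = 773, b = 191, c = 663, d = 1639.
Risk in exposed = 773/964 = 0.801867; risk in unexposed = 663/2302 = 0.288010.
Risk difference = 0.801867 − 0.288010 = 0.513857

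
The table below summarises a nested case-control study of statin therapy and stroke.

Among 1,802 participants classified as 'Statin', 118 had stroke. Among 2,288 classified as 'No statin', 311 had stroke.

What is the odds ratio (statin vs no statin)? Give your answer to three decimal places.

0.445

From the description: a = 118, b = 1684, c = 311, d = 1977.
OR = (a·d)/(b·c) = (118 × 1977) / (1684 × 311) = 233286 / 523724 = 0.44544
Exposure is associated with lower odds of stroke (OR = 0.45 < 1).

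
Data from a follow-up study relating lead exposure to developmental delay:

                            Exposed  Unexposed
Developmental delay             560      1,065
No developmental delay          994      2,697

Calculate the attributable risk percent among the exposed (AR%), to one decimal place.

21.4

Reading the table with exposure as columns: a = 560 (Exposed, case), b = 994 (Exposed, non-case), c = 1065 (Unexposed, case), d = 2697.
Risk in exposed = 560/1554 = 0.36036; risk in unexposed = 1065/3762 = 0.28309.
RR = 0.36036/0.28309 = 1.27293
AR% = (RR − 1)/RR × 100 = (1.27293 − 1)/1.27293 × 100 = 21.4414%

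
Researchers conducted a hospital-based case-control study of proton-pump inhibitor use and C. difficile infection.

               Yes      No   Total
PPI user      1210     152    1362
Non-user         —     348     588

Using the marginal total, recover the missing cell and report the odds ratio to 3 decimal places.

The missing cell is in the unexposed row: 588 − 348 = 240.
So a = 1210, b = 152, c = 240, d = 348.
OR = (a·d)/(b·c) = (1210 × 348) / (152 × 240) = 421080 / 36480 = 11.54276

11.543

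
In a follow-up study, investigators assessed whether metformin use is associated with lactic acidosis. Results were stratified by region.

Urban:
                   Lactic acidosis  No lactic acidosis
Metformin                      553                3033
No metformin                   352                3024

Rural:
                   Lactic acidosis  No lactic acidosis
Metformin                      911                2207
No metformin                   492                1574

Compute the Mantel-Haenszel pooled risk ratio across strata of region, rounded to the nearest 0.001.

RR_MH = Σ(aᵢ·n₀ᵢ/nᵢ) / Σ(cᵢ·n₁ᵢ/nᵢ), with n₁ᵢ = aᵢ+bᵢ (exposed), n₀ᵢ = cᵢ+dᵢ (unexposed), nᵢ = n₁ᵢ+n₀ᵢ.
Stratum 1 (Urban): n₁ = 3586, n₀ = 3376, n = 6962; a·n₀/n = 553·3376/6962 = 268.1597; c·n₁/n = 352·3586/6962 = 181.3088
Stratum 2 (Rural): n₁ = 3118, n₀ = 2066, n = 5184; a·n₀/n = 911·2066/5184 = 363.0644; c·n₁/n = 492·3118/5184 = 295.9213
RR_MH = (268.1597 + 363.0644) / (181.3088 + 295.9213) = 631.2242 / 477.2301 = 1.32268

1.323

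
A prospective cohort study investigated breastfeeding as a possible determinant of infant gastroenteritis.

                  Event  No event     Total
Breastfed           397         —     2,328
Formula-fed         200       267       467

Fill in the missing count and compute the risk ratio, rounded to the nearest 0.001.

0.398

The missing cell is in the exposed row: 2328 − 397 = 1931.
So a = 397, b = 1931, c = 200, d = 267.
RR = [a/(a+b)] / [c/(c+d)] = (397/2328) / (200/467) = 0.17053/0.42827 = 0.39819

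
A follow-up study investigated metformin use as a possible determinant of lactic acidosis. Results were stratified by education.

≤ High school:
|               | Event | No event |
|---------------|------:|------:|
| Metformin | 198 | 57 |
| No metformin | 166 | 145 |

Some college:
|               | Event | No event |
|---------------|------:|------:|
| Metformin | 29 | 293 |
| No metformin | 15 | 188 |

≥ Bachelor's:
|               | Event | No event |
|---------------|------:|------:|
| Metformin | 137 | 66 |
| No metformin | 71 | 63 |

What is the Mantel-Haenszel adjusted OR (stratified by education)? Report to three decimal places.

2.224

OR_MH = Σ(aᵢdᵢ/nᵢ) / Σ(bᵢcᵢ/nᵢ), where nᵢ is the stratum total.
Stratum 1 (≤ High school): n = 566; a·d/n = 198·145/566 = 50.7244; b·c/n = 57·166/566 = 16.7173
Stratum 2 (Some college): n = 525; a·d/n = 29·188/525 = 10.3848; b·c/n = 293·15/525 = 8.3714
Stratum 3 (≥ Bachelor's): n = 337; a·d/n = 137·63/337 = 25.6113; b·c/n = 66·71/337 = 13.9050
OR_MH = (50.7244 + 10.3848 + 25.6113) / (16.7173 + 8.3714 + 13.9050) = 86.7204 / 38.9938 = 2.22395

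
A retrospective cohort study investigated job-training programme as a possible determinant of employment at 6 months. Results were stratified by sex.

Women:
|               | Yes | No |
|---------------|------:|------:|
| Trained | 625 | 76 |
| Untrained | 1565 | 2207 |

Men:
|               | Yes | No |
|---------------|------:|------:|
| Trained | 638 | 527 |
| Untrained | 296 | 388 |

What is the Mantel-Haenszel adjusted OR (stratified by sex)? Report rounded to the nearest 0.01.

3.99

OR_MH = Σ(aᵢdᵢ/nᵢ) / Σ(bᵢcᵢ/nᵢ), where nᵢ is the stratum total.
Stratum 1 (Women): n = 4473; a·d/n = 625·2207/4473 = 308.3780; b·c/n = 76·1565/4473 = 26.5907
Stratum 2 (Men): n = 1849; a·d/n = 638·388/1849 = 133.8799; b·c/n = 527·296/1849 = 84.3656
OR_MH = (308.3780 + 133.8799) / (26.5907 + 84.3656) = 442.2580 / 110.9563 = 3.98588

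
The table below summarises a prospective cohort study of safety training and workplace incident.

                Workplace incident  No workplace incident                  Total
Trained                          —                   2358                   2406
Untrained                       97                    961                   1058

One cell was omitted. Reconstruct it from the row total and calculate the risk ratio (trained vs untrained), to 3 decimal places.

0.218

The missing cell is in the exposed row: 2406 − 2358 = 48.
So a = 48, b = 2358, c = 97, d = 961.
RR = [a/(a+b)] / [c/(c+d)] = (48/2406) / (97/1058) = 0.01995/0.09168 = 0.21760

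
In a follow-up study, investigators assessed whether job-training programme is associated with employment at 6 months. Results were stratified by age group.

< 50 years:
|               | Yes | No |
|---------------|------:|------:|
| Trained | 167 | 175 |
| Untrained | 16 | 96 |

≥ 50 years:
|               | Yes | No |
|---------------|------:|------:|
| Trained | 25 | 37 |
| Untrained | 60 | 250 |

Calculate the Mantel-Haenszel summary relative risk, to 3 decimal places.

2.813

RR_MH = Σ(aᵢ·n₀ᵢ/nᵢ) / Σ(cᵢ·n₁ᵢ/nᵢ), with n₁ᵢ = aᵢ+bᵢ (exposed), n₀ᵢ = cᵢ+dᵢ (unexposed), nᵢ = n₁ᵢ+n₀ᵢ.
Stratum 1 (< 50 years): n₁ = 342, n₀ = 112, n = 454; a·n₀/n = 167·112/454 = 41.1982; c·n₁/n = 16·342/454 = 12.0529
Stratum 2 (≥ 50 years): n₁ = 62, n₀ = 310, n = 372; a·n₀/n = 25·310/372 = 20.8333; c·n₁/n = 60·62/372 = 10.0000
RR_MH = (41.1982 + 20.8333) / (12.0529 + 10.0000) = 62.0316 / 22.0529 = 2.81286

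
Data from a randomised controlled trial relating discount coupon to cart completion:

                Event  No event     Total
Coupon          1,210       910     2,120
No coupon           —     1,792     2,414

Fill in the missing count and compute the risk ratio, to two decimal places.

The missing cell is in the unexposed row: 2414 − 1792 = 622.
So a = 1210, b = 910, c = 622, d = 1792.
RR = [a/(a+b)] / [c/(c+d)] = (1210/2120) / (622/2414) = 0.57075/0.25766 = 2.21512

2.22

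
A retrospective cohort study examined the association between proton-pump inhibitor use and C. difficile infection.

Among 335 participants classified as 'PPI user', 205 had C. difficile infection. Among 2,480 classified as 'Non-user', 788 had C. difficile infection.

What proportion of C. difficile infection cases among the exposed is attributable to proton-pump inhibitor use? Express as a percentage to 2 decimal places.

From the description: a = 205, b = 130, c = 788, d = 1692.
Risk in exposed = 205/335 = 0.61194; risk in unexposed = 788/2480 = 0.31774.
RR = 0.61194/0.31774 = 1.92590
AR% = (RR − 1)/RR × 100 = (1.92590 − 1)/1.92590 × 100 = 48.0763%

48.08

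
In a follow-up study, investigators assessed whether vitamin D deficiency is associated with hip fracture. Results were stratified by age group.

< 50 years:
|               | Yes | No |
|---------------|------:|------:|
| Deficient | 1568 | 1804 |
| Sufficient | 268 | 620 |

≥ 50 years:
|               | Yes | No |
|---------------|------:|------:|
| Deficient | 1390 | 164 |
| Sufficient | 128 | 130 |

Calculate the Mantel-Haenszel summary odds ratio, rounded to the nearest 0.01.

OR_MH = Σ(aᵢdᵢ/nᵢ) / Σ(bᵢcᵢ/nᵢ), where nᵢ is the stratum total.
Stratum 1 (< 50 years): n = 4260; a·d/n = 1568·620/4260 = 228.2066; b·c/n = 1804·268/4260 = 113.4911
Stratum 2 (≥ 50 years): n = 1812; a·d/n = 1390·130/1812 = 99.7241; b·c/n = 164·128/1812 = 11.5850
OR_MH = (228.2066 + 99.7241) / (113.4911 + 11.5850) = 327.9306 / 125.0761 = 2.62185

2.62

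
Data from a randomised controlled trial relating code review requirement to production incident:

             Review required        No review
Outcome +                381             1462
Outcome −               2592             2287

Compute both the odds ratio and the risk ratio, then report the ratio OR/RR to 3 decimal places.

Reading the table with exposure as columns: a = 381 (Review required, case), b = 2592 (Review required, non-case), c = 1462 (No review, case), d = 2287.
OR = (381·2287)/(2592·1462) = 871347/3789504 = 0.22994
Risk in exposed = 381/2973 = 0.12815; risk in unexposed = 1462/3749 = 0.38997; RR = 0.32862
OR/RR = 0.22994 / 0.32862 = 0.69970
The outcome is not rare, so the OR lies further from 1 than the RR.

0.700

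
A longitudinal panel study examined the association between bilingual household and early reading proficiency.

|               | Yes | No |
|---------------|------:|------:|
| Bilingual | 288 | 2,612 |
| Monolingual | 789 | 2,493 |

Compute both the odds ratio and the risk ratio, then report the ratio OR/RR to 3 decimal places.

Cells: a = 288, b = 2612, c = 789, d = 2493.
OR = (288·2493)/(2612·789) = 717984/2060868 = 0.34839
Risk in exposed = 288/2900 = 0.09931; risk in unexposed = 789/3282 = 0.24040; RR = 0.41310
OR/RR = 0.34839 / 0.41310 = 0.84335
The outcome is not rare, so the OR lies further from 1 than the RR.

0.843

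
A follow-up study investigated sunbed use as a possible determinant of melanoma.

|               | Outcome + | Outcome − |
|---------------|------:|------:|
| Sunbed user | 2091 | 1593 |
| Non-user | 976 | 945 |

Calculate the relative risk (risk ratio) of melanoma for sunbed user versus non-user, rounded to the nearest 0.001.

Cells: a = 2091, b = 1593, c = 976, d = 945.
Risk in exposed = 2091/3684 = 0.56759; risk in unexposed = 976/1921 = 0.50807.
RR = 0.56759 / 0.50807 = 1.11715
The risk among the exposed is 1.12 times that among the unexposed.

1.117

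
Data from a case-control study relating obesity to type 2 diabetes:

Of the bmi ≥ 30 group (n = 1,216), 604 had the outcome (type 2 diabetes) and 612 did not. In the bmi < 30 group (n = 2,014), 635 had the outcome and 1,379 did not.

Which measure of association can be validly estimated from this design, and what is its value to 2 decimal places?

2.14

From the description: a = 604, b = 612, c = 635, d = 1379.
This is a case-control study: participants were sampled on outcome status, so risks in the source population cannot be estimated directly — relative risk is not valid here. The odds ratio is the appropriate measure.
OR = (a·d)/(b·c) = (604 × 1379) / (612 × 635) = 832916 / 388620 = 2.14327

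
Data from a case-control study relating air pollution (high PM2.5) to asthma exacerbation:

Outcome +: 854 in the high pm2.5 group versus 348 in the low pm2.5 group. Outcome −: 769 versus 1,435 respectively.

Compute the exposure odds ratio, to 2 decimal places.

From the description: a = 854, b = 769, c = 348, d = 1435.
OR = (a·d)/(b·c) = (854 × 1435) / (769 × 348) = 1225490 / 267612 = 4.57935
The odds of asthma exacerbation are about 4.58 times as high in the high pm2.5 group.

4.58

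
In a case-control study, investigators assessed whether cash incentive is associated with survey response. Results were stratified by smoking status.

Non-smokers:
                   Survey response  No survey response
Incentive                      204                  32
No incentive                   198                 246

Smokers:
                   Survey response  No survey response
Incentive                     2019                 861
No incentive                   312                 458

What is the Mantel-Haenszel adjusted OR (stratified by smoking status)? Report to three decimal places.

3.946

OR_MH = Σ(aᵢdᵢ/nᵢ) / Σ(bᵢcᵢ/nᵢ), where nᵢ is the stratum total.
Stratum 1 (Non-smokers): n = 680; a·d/n = 204·246/680 = 73.8000; b·c/n = 32·198/680 = 9.3176
Stratum 2 (Smokers): n = 3650; a·d/n = 2019·458/3650 = 253.3430; b·c/n = 861·312/3650 = 73.5978
OR_MH = (73.8000 + 253.3430) / (9.3176 + 73.5978) = 327.1430 / 82.9155 = 3.94550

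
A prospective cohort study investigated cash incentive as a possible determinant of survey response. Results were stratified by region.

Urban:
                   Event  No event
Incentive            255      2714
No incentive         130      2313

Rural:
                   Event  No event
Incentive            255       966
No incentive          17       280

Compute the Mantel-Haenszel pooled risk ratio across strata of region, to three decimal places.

1.941

RR_MH = Σ(aᵢ·n₀ᵢ/nᵢ) / Σ(cᵢ·n₁ᵢ/nᵢ), with n₁ᵢ = aᵢ+bᵢ (exposed), n₀ᵢ = cᵢ+dᵢ (unexposed), nᵢ = n₁ᵢ+n₀ᵢ.
Stratum 1 (Urban): n₁ = 2969, n₀ = 2443, n = 5412; a·n₀/n = 255·2443/5412 = 115.1081; c·n₁/n = 130·2969/5412 = 71.3174
Stratum 2 (Rural): n₁ = 1221, n₀ = 297, n = 1518; a·n₀/n = 255·297/1518 = 49.8913; c·n₁/n = 17·1221/1518 = 13.6739
RR_MH = (115.1081 + 49.8913) / (71.3174 + 13.6739) = 164.9994 / 84.9914 = 1.94137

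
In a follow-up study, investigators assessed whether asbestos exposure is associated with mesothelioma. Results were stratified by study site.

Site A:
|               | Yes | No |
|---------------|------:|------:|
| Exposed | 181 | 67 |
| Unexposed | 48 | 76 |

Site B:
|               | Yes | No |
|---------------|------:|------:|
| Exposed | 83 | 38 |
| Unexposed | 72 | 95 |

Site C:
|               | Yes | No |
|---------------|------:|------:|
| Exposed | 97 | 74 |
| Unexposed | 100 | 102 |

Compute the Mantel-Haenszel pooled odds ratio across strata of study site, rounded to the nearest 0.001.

OR_MH = Σ(aᵢdᵢ/nᵢ) / Σ(bᵢcᵢ/nᵢ), where nᵢ is the stratum total.
Stratum 1 (Site A): n = 372; a·d/n = 181·76/372 = 36.9785; b·c/n = 67·48/372 = 8.6452
Stratum 2 (Site B): n = 288; a·d/n = 83·95/288 = 27.3785; b·c/n = 38·72/288 = 9.5000
Stratum 3 (Site C): n = 373; a·d/n = 97·102/373 = 26.5255; b·c/n = 74·100/373 = 19.8391
OR_MH = (36.9785 + 27.3785 + 26.5255) / (8.6452 + 9.5000 + 19.8391) = 90.8824 / 37.9843 = 2.39263

2.393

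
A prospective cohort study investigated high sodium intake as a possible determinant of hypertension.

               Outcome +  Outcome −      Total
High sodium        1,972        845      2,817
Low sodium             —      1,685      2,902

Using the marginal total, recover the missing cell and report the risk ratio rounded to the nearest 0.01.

The missing cell is in the unexposed row: 2902 − 1685 = 1217.
So a = 1972, b = 845, c = 1217, d = 1685.
RR = [a/(a+b)] / [c/(c+d)] = (1972/2817) / (1217/2902) = 0.70004/0.41937 = 1.66927

1.67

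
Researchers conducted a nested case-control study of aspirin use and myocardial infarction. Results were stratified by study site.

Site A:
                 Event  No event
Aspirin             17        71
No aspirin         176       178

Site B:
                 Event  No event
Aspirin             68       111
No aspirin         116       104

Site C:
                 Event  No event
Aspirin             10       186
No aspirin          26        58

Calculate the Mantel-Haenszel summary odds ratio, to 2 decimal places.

OR_MH = Σ(aᵢdᵢ/nᵢ) / Σ(bᵢcᵢ/nᵢ), where nᵢ is the stratum total.
Stratum 1 (Site A): n = 442; a·d/n = 17·178/442 = 6.8462; b·c/n = 71·176/442 = 28.2715
Stratum 2 (Site B): n = 399; a·d/n = 68·104/399 = 17.7243; b·c/n = 111·116/399 = 32.2707
Stratum 3 (Site C): n = 280; a·d/n = 10·58/280 = 2.0714; b·c/n = 186·26/280 = 17.2714
OR_MH = (6.8462 + 17.7243 + 2.0714) / (28.2715 + 32.2707 + 17.2714) = 26.6419 / 77.8136 = 0.34238

0.34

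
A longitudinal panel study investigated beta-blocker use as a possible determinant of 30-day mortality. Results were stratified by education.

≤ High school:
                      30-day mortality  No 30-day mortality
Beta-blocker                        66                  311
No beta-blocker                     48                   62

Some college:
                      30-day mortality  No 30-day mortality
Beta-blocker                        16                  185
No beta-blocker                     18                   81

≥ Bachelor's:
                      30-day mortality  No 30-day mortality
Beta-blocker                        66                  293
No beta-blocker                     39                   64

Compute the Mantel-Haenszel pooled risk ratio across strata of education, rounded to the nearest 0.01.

RR_MH = Σ(aᵢ·n₀ᵢ/nᵢ) / Σ(cᵢ·n₁ᵢ/nᵢ), with n₁ᵢ = aᵢ+bᵢ (exposed), n₀ᵢ = cᵢ+dᵢ (unexposed), nᵢ = n₁ᵢ+n₀ᵢ.
Stratum 1 (≤ High school): n₁ = 377, n₀ = 110, n = 487; a·n₀/n = 66·110/487 = 14.9076; c·n₁/n = 48·377/487 = 37.1581
Stratum 2 (Some college): n₁ = 201, n₀ = 99, n = 300; a·n₀/n = 16·99/300 = 5.2800; c·n₁/n = 18·201/300 = 12.0600
Stratum 3 (≥ Bachelor's): n₁ = 359, n₀ = 103, n = 462; a·n₀/n = 66·103/462 = 14.7143; c·n₁/n = 39·359/462 = 30.3052
RR_MH = (14.9076 + 5.2800 + 14.7143) / (37.1581 + 12.0600 + 30.3052) = 34.9019 / 79.5233 = 0.43889

0.44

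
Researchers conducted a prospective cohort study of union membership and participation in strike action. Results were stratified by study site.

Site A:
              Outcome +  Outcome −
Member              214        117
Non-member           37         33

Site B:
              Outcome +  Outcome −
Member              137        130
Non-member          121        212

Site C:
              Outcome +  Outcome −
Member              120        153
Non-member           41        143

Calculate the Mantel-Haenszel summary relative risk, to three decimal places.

RR_MH = Σ(aᵢ·n₀ᵢ/nᵢ) / Σ(cᵢ·n₁ᵢ/nᵢ), with n₁ᵢ = aᵢ+bᵢ (exposed), n₀ᵢ = cᵢ+dᵢ (unexposed), nᵢ = n₁ᵢ+n₀ᵢ.
Stratum 1 (Site A): n₁ = 331, n₀ = 70, n = 401; a·n₀/n = 214·70/401 = 37.3566; c·n₁/n = 37·331/401 = 30.5411
Stratum 2 (Site B): n₁ = 267, n₀ = 333, n = 600; a·n₀/n = 137·333/600 = 76.0350; c·n₁/n = 121·267/600 = 53.8450
Stratum 3 (Site C): n₁ = 273, n₀ = 184, n = 457; a·n₀/n = 120·184/457 = 48.3151; c·n₁/n = 41·273/457 = 24.4923
RR_MH = (37.3566 + 76.0350 + 48.3151) / (30.5411 + 53.8450 + 24.4923) = 161.7067 / 108.8785 = 1.48520

1.485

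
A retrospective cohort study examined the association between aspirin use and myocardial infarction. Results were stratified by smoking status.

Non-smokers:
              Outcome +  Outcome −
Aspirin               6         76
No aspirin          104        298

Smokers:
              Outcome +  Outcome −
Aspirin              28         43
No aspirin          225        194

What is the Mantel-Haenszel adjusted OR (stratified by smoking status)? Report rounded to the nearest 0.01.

OR_MH = Σ(aᵢdᵢ/nᵢ) / Σ(bᵢcᵢ/nᵢ), where nᵢ is the stratum total.
Stratum 1 (Non-smokers): n = 484; a·d/n = 6·298/484 = 3.6942; b·c/n = 76·104/484 = 16.3306
Stratum 2 (Smokers): n = 490; a·d/n = 28·194/490 = 11.0857; b·c/n = 43·225/490 = 19.7449
OR_MH = (3.6942 + 11.0857) / (16.3306 + 19.7449) = 14.7799 / 36.0755 = 0.40969

0.41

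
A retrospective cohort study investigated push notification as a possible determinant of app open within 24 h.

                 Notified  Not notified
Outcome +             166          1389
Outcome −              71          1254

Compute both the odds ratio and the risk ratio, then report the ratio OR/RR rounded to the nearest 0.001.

Reading the table with exposure as columns: a = 166 (Notified, case), b = 71 (Notified, non-case), c = 1389 (Not notified, case), d = 1254.
OR = (166·1254)/(71·1389) = 208164/98619 = 2.11079
Risk in exposed = 166/237 = 0.70042; risk in unexposed = 1389/2643 = 0.52554; RR = 1.33277
OR/RR = 2.11079 / 1.33277 = 1.58376
The outcome is not rare, so the OR lies further from 1 than the RR.

1.584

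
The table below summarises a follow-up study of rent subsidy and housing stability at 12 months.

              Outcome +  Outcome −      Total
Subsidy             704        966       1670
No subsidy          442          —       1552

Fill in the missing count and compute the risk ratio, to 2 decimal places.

1.48

The missing cell is in the unexposed row: 1552 − 442 = 1110.
So a = 704, b = 966, c = 442, d = 1110.
RR = [a/(a+b)] / [c/(c+d)] = (704/1670) / (442/1552) = 0.42156/0.28479 = 1.48022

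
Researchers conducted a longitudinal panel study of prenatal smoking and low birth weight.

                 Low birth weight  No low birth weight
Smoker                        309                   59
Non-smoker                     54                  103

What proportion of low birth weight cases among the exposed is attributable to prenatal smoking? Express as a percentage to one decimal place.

59.0

Cells: a = 309, b = 59, c = 54, d = 103.
Risk in exposed = 309/368 = 0.83967; risk in unexposed = 54/157 = 0.34395.
RR = 0.83967/0.34395 = 2.44127
AR% = (RR − 1)/RR × 100 = (2.44127 − 1)/2.44127 × 100 = 59.0378%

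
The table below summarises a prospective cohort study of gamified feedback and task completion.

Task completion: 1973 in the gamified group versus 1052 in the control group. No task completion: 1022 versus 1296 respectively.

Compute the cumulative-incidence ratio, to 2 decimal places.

From the description: a = 1973, b = 1022, c = 1052, d = 1296.
Risk in exposed = 1973/2995 = 0.65876; risk in unexposed = 1052/2348 = 0.44804.
RR = 0.65876 / 0.44804 = 1.47032
The risk among the exposed is 1.47 times that among the unexposed.

1.47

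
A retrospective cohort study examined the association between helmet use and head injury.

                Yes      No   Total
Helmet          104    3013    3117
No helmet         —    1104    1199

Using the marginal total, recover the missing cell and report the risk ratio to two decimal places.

0.42

The missing cell is in the unexposed row: 1199 − 1104 = 95.
So a = 104, b = 3013, c = 95, d = 1104.
RR = [a/(a+b)] / [c/(c+d)] = (104/3117) / (95/1199) = 0.03337/0.07923 = 0.42111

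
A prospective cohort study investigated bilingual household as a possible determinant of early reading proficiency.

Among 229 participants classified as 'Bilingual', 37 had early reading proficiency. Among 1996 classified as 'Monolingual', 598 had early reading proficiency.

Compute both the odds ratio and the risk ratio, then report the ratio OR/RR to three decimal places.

0.835

From the description: a = 37, b = 192, c = 598, d = 1398.
OR = (37·1398)/(192·598) = 51726/114816 = 0.45051
Risk in exposed = 37/229 = 0.16157; risk in unexposed = 598/1996 = 0.29960; RR = 0.53929
OR/RR = 0.45051 / 0.53929 = 0.83537
The outcome is not rare, so the OR lies further from 1 than the RR.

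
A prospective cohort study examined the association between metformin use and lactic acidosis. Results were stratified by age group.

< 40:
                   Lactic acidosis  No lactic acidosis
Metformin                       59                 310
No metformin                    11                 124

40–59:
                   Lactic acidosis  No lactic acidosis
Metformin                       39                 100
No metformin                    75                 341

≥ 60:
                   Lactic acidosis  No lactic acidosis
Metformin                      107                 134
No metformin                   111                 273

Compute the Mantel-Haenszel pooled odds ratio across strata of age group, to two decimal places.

OR_MH = Σ(aᵢdᵢ/nᵢ) / Σ(bᵢcᵢ/nᵢ), where nᵢ is the stratum total.
Stratum 1 (< 40): n = 504; a·d/n = 59·124/504 = 14.5159; b·c/n = 310·11/504 = 6.7659
Stratum 2 (40–59): n = 555; a·d/n = 39·341/555 = 23.9622; b·c/n = 100·75/555 = 13.5135
Stratum 3 (≥ 60): n = 625; a·d/n = 107·273/625 = 46.7376; b·c/n = 134·111/625 = 23.7984
OR_MH = (14.5159 + 23.9622 + 46.7376) / (6.7659 + 13.5135 + 23.7984) = 85.2156 / 44.0778 = 1.93330

1.93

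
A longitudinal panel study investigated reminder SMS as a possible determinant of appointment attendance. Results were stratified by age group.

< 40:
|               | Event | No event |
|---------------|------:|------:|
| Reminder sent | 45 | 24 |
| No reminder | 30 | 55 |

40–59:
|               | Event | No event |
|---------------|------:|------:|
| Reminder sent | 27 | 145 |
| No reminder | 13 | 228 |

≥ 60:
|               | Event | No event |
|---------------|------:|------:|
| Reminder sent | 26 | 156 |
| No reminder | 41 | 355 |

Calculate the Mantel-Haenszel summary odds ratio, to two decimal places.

2.31

OR_MH = Σ(aᵢdᵢ/nᵢ) / Σ(bᵢcᵢ/nᵢ), where nᵢ is the stratum total.
Stratum 1 (< 40): n = 154; a·d/n = 45·55/154 = 16.0714; b·c/n = 24·30/154 = 4.6753
Stratum 2 (40–59): n = 413; a·d/n = 27·228/413 = 14.9056; b·c/n = 145·13/413 = 4.5642
Stratum 3 (≥ 60): n = 578; a·d/n = 26·355/578 = 15.9689; b·c/n = 156·41/578 = 11.0657
OR_MH = (16.0714 + 14.9056 + 15.9689) / (4.6753 + 4.5642 + 11.0657) = 46.9459 / 20.3052 = 2.31201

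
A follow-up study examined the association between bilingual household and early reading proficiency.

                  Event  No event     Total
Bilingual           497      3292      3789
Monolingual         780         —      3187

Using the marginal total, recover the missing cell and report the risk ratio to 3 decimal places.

The missing cell is in the unexposed row: 3187 − 780 = 2407.
So a = 497, b = 3292, c = 780, d = 2407.
RR = [a/(a+b)] / [c/(c+d)] = (497/3789) / (780/3187) = 0.13117/0.24474 = 0.53594

0.536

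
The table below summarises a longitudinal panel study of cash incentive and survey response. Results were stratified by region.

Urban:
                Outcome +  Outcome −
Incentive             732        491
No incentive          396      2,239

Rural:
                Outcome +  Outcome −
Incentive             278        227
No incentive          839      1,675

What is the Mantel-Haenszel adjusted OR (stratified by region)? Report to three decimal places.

5.103

OR_MH = Σ(aᵢdᵢ/nᵢ) / Σ(bᵢcᵢ/nᵢ), where nᵢ is the stratum total.
Stratum 1 (Urban): n = 3858; a·d/n = 732·2239/3858 = 424.8180; b·c/n = 491·396/3858 = 50.3981
Stratum 2 (Rural): n = 3019; a·d/n = 278·1675/3019 = 154.2398; b·c/n = 227·839/3019 = 63.0848
OR_MH = (424.8180 + 154.2398) / (50.3981 + 63.0848) = 579.0579 / 113.4829 = 5.10260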